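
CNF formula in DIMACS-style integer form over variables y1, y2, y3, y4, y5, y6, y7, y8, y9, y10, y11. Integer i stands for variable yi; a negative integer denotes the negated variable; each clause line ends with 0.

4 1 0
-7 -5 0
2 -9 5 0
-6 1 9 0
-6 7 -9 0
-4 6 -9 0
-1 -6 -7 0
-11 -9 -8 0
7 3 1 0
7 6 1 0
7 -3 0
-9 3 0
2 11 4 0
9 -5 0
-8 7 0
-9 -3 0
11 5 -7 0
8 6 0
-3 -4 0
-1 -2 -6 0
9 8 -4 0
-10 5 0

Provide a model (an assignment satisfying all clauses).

y1=1  y2=1  y3=0  y4=1  y5=0  y6=0  y7=1  y8=1  y9=0  y10=0  y11=1

Check each clause:
  1. {y1, y4} — y1 is true.
  2. {¬y7, ¬y5} — ¬y5 is true.
  3. {¬y9, y2, y5} — y2 is true.
  4. {¬y6, y9, y1} — ¬y6 is true.
  5. {¬y6, ¬y9, y7} — ¬y6 is true.
  6. {¬y9, y6, ¬y4} — ¬y9 is true.
  7. {¬y6, ¬y7, ¬y1} — ¬y6 is true.
  8. {¬y8, ¬y9, ¬y11} — ¬y9 is true.
  9. {y7, y1, y3} — y1 is true.
  10. {y6, y7, y1} — y1 is true.
  11. {y7, ¬y3} — ¬y3 is true.
  12. {¬y9, y3} — ¬y9 is true.
  13. {y4, y2, y11} — y2 is true.
  14. {¬y5, y9} — ¬y5 is true.
  15. {y7, ¬y8} — y7 is true.
  16. {¬y3, ¬y9} — ¬y3 is true.
  17. {y5, y11, ¬y7} — y11 is true.
  18. {y8, y6} — y8 is true.
  19. {¬y3, ¬y4} — ¬y3 is true.
  20. {¬y1, ¬y6, ¬y2} — ¬y6 is true.
  21. {¬y4, y8, y9} — y8 is true.
  22. {y5, ¬y10} — ¬y10 is true.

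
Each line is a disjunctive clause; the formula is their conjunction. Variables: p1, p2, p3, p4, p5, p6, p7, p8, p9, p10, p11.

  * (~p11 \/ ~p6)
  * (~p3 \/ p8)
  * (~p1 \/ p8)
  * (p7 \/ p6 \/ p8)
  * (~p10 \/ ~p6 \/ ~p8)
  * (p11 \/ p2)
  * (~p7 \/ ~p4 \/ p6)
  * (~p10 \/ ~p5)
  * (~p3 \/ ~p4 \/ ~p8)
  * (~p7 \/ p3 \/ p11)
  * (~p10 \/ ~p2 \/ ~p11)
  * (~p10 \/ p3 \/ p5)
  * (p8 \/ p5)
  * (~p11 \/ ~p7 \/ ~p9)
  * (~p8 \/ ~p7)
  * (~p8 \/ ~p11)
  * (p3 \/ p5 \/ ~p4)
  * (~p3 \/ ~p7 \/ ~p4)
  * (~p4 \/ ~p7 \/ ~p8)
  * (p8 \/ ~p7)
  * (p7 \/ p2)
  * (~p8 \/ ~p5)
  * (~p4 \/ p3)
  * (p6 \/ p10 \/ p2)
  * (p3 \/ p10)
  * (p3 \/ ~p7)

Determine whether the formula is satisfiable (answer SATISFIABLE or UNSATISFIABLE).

p1 occurs only negated in the remaining clauses — set p1 = False.
Pure literal: p4 appears only negated; assign p4 = False.
Set p2 = True and propagate.
Try p3 = True.
  then p8 is forced to True.
  then p7 is forced to False.
  then p11 is forced to False.
  then p5 is forced to False.
Set p6 = True and propagate.
  then p10 is forced to False.
p9 is now unconstrained; take p9 = True.
So p1=False  p2=True  p3=True  p4=False  p5=False  p6=True  p7=False  p8=True  p9=True  p10=False  p11=False is a satisfying assignment.

SATISFIABLE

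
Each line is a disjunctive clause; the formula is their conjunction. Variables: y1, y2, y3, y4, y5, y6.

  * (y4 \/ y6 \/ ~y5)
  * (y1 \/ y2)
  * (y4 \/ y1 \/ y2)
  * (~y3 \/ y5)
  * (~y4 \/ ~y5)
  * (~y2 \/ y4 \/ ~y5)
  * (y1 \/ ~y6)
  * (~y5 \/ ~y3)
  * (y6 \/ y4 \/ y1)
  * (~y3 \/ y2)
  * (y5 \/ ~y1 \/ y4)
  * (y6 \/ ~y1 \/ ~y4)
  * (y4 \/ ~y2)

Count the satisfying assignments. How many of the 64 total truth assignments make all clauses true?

The models are:
  y1=F y2=T y3=F y4=T y5=F y6=F
  y1=T y2=F y3=F y4=F y5=T y6=T
  y1=T y2=F y3=F y4=T y5=F y6=T
  y1=T y2=T y3=F y4=T y5=F y6=T
That's 4 in total.

4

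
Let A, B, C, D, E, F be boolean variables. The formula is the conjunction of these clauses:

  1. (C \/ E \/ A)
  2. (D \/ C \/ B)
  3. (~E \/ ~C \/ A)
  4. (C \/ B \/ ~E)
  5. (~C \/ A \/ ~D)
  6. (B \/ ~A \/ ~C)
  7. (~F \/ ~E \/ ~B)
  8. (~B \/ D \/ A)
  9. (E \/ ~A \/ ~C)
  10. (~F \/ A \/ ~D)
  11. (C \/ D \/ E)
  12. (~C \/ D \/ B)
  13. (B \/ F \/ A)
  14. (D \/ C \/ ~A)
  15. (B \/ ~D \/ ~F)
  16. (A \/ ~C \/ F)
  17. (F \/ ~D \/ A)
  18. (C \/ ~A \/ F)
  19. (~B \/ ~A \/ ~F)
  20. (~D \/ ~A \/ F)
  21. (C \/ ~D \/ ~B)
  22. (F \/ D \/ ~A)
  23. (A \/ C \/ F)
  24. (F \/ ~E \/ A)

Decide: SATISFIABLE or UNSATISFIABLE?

UNSATISFIABLE

A = True:
  C = True:
    propagation gives B=True, E=True, F=False, D=False; an empty clause results — contradiction.
  C = False:
    propagation gives D=True, F=True, B=True; an empty clause results — contradiction.
A = False:
  C = True:
    propagation gives E=False, D=False, B=False; an empty clause results — contradiction.
  C = False:
    propagation gives E=True, B=True, F=False; an empty clause results — contradiction.
Every branch closes, so no satisfying assignment exists.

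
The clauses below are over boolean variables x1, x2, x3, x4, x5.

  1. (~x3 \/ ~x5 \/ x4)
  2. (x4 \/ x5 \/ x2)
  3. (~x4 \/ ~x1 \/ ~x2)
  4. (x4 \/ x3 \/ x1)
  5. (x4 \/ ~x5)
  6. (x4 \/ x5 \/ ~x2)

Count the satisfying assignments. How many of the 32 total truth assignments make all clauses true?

12

Case analysis on x4 and x5:
  x4=1, x5=1: x3 free; 3 ways for (x1,x2) × 2^1 = 6.
  x4=1, x5=0: x3 free; 3 ways for (x1,x2) × 2^1 = 6.
  x4=0, x5=1: a clause becomes empty — 0.
  x4=0, x5=0: a clause becomes empty — 0.
Total: 6 + 6 + 0 + 0 = 12.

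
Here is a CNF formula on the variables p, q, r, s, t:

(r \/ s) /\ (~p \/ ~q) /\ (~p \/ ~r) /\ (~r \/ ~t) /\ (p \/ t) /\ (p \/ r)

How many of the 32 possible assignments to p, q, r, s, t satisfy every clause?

2

Satisfying assignments:
  p=T q=F r=F s=T t=F
  p=T q=F r=F s=T t=T
That's 2 in total.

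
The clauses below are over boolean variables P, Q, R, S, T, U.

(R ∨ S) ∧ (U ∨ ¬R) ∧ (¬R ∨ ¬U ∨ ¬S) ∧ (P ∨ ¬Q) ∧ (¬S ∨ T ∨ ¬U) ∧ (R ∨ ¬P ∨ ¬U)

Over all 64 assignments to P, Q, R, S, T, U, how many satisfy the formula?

13

Case analysis on R and U:
  R=T, U=T: T free; 3 ways for (P,Q,S) × 2^1 = 6.
  R=T, U=F: a clause becomes empty — 0.
  R=F, U=T: remaining (P,Q,S,T) ∈ {(F,F,T,T)} — 1.
  R=F, U=F: T free; 3 ways for (P,Q,S) × 2^1 = 6.
Total: 6 + 0 + 1 + 6 = 13.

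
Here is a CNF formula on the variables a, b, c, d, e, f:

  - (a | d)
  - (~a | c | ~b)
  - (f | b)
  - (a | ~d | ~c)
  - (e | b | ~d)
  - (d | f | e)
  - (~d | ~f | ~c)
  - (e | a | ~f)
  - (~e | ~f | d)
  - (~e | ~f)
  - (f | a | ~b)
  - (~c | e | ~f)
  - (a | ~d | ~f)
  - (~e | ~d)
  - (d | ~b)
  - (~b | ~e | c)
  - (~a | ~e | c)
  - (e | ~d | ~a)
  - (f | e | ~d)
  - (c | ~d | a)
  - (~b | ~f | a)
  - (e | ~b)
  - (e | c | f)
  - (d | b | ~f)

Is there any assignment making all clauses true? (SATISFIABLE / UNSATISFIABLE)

d = True:
  propagation gives e=False, b=True; an empty clause results — contradiction.
d = False:
  propagation gives a=True, b=False, f=True; an empty clause results — contradiction.
Every branch closes, so no satisfying assignment exists.

UNSATISFIABLE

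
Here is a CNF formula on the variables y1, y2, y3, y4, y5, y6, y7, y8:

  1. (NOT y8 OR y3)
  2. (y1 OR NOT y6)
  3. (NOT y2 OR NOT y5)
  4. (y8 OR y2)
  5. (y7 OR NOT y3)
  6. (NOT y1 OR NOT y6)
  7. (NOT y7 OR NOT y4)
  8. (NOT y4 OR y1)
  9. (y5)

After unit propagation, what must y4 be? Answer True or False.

False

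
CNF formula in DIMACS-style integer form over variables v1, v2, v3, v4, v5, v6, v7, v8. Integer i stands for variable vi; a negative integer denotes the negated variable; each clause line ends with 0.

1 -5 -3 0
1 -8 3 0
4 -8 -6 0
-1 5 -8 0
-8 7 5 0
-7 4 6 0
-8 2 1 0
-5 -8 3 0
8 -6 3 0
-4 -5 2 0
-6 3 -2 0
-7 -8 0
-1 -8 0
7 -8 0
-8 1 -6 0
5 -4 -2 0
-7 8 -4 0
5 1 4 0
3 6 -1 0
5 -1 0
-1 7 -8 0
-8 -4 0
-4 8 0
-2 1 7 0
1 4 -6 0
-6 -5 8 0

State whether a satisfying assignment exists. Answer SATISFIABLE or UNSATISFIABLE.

Set v1 = True and propagate.
  then v8 is forced to False.
  then v5 is forced to True.
  then v4 is forced to False.
  then v6 is forced to False.
  then v7 is forced to False.
  then v3 is forced to True.
v2 is now unconstrained; take v2 = False.
So v1=True, v2=False, v3=True, v4=False, v5=True, v6=False, v7=False, v8=False is a satisfying assignment.

SATISFIABLE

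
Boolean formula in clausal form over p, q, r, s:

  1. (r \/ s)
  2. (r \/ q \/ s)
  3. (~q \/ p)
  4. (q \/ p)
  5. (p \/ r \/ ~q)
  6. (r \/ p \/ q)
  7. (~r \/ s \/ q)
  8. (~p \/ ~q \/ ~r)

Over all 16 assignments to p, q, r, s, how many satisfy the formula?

3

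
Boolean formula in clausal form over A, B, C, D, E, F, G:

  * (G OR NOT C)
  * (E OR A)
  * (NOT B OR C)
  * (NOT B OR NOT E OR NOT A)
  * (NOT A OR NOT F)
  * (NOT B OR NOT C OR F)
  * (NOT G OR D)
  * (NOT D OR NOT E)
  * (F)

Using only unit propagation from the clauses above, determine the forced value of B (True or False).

False

Unit clause (F) sets F = True.
From (NOT F OR NOT A) and F = True: A = False.
(A OR E) with A = False leaves only E, so E = True.
In (NOT E OR NOT D), NOT E is now false; NOT D must hold, so D = False.
(NOT G OR D) with D = False leaves only NOT G, so G = False.
From (NOT C OR G) and G = False: C = False.
From (NOT B OR C) and C = False: B = False.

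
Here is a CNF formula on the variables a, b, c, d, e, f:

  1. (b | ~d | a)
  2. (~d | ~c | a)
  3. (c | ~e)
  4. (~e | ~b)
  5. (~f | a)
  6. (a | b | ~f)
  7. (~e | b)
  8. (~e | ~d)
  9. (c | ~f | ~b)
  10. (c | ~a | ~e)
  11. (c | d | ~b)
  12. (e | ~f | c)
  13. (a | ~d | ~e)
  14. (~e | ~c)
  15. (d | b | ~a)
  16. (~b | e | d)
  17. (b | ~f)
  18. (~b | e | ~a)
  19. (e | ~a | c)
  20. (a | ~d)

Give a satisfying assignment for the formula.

a=F, b=F, c=F, d=F, e=F, f=F

Check each clause:
  1. (~d | b | a) — ~d is true.
  2. (~c | ~d | a) — ~d is true.
  3. (~e | c) — ~e is true.
  4. (~e | ~b) — ~e is true.
  5. (~f | a) — ~f is true.
  6. (b | a | ~f) — ~f is true.
  7. (b | ~e) — ~e is true.
  8. (~d | ~e) — ~e is true.
  9. (c | ~f | ~b) — ~f is true.
  10. (~e | ~a | c) — ~a is true.
  11. (d | ~b | c) — ~b is true.
  12. (e | c | ~f) — ~f is true.
  13. (a | ~d | ~e) — ~e is true.
  14. (~c | ~e) — ~e is true.
  15. (d | ~a | b) — ~a is true.
  16. (e | d | ~b) — ~b is true.
  17. (b | ~f) — ~f is true.
  18. (~b | ~a | e) — ~b is true.
  19. (c | ~a | e) — ~a is true.
  20. (~d | a) — ~d is true.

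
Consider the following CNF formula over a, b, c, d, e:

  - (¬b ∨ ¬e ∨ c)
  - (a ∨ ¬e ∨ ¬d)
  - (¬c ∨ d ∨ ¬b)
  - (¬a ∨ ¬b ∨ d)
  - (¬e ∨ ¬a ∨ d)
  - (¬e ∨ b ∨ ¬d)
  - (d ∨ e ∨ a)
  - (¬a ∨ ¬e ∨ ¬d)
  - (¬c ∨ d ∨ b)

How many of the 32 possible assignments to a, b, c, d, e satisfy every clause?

10

Split on d, then e.
  d=1, e=1: a clause becomes empty — 0.
  d=1, e=0: a, b, c free → 2^3 = 8.
  d=0, e=1: remaining (a,b,c) ∈ {(0,0,0)} — 1.
  d=0, e=0: remaining (a,b,c) ∈ {(1,0,0)} — 1.
Total: 0 + 8 + 1 + 1 = 10.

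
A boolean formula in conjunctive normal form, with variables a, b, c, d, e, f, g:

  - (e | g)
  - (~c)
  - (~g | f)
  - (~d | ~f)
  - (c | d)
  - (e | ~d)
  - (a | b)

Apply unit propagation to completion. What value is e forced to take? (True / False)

Unit clause (~c) sets c = False.
From (d | c) and c = False: d = True.
From (~d | ~f) and d = True: f = False.
(f | ~g) with f = False leaves only ~g, so g = False.
In (g | e), g is now false; e must hold, so e = True.

True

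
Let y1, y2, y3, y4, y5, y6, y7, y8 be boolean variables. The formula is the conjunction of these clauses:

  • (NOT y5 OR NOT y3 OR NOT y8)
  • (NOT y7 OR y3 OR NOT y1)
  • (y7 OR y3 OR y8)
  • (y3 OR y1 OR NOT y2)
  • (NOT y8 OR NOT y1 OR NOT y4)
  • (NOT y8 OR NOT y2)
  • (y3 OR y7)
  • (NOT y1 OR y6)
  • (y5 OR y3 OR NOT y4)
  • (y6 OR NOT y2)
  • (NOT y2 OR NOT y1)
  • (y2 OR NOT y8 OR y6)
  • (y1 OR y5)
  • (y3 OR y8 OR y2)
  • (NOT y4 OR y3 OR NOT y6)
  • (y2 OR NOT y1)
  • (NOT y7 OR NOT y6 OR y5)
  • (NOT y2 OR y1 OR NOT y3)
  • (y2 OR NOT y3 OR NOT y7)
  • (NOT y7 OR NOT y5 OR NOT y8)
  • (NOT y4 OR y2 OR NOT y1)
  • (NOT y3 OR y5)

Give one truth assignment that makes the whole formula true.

y1=False, y2=False, y3=True, y4=True, y5=True, y6=True, y7=False, y8=False

Check each clause:
  1. (NOT y5 OR NOT y8 OR NOT y3) — NOT y8 is true.
  2. (y3 OR NOT y7 OR NOT y1) — NOT y7 is true.
  3. (y3 OR y7 OR y8) — y3 is true.
  4. (y1 OR y3 OR NOT y2) — y3 is true.
  5. (NOT y8 OR NOT y4 OR NOT y1) — NOT y8 is true.
  6. (NOT y8 OR NOT y2) — NOT y8 is true.
  7. (y3 OR y7) — y3 is true.
  8. (NOT y1 OR y6) — NOT y1 is true.
  9. (NOT y4 OR y3 OR y5) — y3 is true.
  10. (NOT y2 OR y6) — NOT y2 is true.
  11. (NOT y2 OR NOT y1) — NOT y2 is true.
  12. (y6 OR NOT y8 OR y2) — NOT y8 is true.
  13. (y1 OR y5) — y5 is true.
  14. (y8 OR y3 OR y2) — y3 is true.
  15. (NOT y4 OR NOT y6 OR y3) — y3 is true.
  16. (NOT y1 OR y2) — NOT y1 is true.
  17. (NOT y7 OR NOT y6 OR y5) — NOT y7 is true.
  18. (y1 OR NOT y3 OR NOT y2) — NOT y2 is true.
  19. (NOT y3 OR NOT y7 OR y2) — NOT y7 is true.
  20. (NOT y7 OR NOT y5 OR NOT y8) — NOT y8 is true.
  21. (y2 OR NOT y4 OR NOT y1) — NOT y1 is true.
  22. (y5 OR NOT y3) — y5 is true.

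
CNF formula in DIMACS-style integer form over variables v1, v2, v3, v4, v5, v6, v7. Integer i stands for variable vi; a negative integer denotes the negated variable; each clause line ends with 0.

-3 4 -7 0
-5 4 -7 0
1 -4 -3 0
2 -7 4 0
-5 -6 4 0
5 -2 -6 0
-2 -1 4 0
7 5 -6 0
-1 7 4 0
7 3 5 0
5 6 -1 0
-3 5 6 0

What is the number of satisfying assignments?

34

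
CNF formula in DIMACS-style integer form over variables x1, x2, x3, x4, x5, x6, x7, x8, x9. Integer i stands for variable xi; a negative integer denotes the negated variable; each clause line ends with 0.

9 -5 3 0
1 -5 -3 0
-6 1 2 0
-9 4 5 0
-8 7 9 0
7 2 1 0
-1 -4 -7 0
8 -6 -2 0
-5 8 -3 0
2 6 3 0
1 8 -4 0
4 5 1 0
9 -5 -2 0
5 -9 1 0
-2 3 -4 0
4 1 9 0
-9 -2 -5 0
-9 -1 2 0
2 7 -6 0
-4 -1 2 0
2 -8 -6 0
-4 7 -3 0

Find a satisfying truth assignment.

x1=True  x2=True  x3=False  x4=False  x5=False  x6=False  x7=True  x8=True  x9=False

Check each clause:
  1. (x9 | ~x5 | x3) — ~x5 is true.
  2. (x1 | ~x3 | ~x5) — x1 is true.
  3. (~x6 | x1 | x2) — x1 is true.
  4. (x5 | x4 | ~x9) — ~x9 is true.
  5. (x7 | x9 | ~x8) — x7 is true.
  6. (x2 | x7 | x1) — x1 is true.
  7. (~x7 | ~x1 | ~x4) — ~x4 is true.
  8. (x8 | ~x6 | ~x2) — x8 is true.
  9. (~x3 | x8 | ~x5) — x8 is true.
  10. (x2 | x6 | x3) — x2 is true.
  11. (x8 | ~x4 | x1) — x8 is true.
  12. (x4 | x1 | x5) — x1 is true.
  13. (~x2 | x9 | ~x5) — ~x5 is true.
  14. (x1 | x5 | ~x9) — x1 is true.
  15. (x3 | ~x4 | ~x2) — ~x4 is true.
  16. (x4 | x1 | x9) — x1 is true.
  17. (~x9 | ~x5 | ~x2) — ~x5 is true.
  18. (~x9 | x2 | ~x1) — x2 is true.
  19. (~x6 | x2 | x7) — x2 is true.
  20. (x2 | ~x1 | ~x4) — x2 is true.
  21. (~x6 | ~x8 | x2) — x2 is true.
  22. (x7 | ~x4 | ~x3) — ~x4 is true.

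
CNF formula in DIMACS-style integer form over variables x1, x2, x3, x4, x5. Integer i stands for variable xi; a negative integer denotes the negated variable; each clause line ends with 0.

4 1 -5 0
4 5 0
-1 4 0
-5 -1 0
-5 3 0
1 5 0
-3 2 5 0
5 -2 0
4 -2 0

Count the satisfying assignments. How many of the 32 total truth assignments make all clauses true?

3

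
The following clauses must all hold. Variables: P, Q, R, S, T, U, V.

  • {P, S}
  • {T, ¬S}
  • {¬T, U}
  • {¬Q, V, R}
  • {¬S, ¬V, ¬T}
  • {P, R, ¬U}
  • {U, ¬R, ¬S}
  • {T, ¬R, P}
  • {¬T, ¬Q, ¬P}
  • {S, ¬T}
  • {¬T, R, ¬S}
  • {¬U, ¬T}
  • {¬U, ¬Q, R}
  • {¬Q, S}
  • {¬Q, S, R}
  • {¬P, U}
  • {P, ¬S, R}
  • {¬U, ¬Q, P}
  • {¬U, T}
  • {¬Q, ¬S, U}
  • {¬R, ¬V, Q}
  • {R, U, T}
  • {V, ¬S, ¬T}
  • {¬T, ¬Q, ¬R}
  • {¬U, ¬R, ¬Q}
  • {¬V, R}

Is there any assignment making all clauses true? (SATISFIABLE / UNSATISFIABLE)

UNSATISFIABLE

R = True:
  T = True:
    propagation gives U=True; an empty clause results — contradiction.
  T = False:
    propagation gives S=False, P=True, Q=False, U=True; an empty clause results — contradiction.
R = False:
  T = True:
    propagation gives U=True; an empty clause results — contradiction.
  T = False:
    propagation gives S=False, P=True, U=True; an empty clause results — contradiction.
Every branch closes, so no satisfying assignment exists.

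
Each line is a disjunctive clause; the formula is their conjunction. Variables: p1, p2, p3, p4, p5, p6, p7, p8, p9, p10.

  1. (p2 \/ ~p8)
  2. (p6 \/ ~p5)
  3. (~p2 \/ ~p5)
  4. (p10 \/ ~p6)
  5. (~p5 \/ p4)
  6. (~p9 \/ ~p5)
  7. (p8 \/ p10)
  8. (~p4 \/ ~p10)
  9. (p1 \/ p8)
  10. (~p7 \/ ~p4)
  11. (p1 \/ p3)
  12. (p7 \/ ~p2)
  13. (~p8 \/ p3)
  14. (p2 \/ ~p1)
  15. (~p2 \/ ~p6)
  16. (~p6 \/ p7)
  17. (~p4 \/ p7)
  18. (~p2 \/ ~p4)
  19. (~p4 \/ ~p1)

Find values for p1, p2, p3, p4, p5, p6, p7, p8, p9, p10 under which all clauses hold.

p1=T  p2=T  p3=T  p4=F  p5=F  p6=F  p7=T  p8=F  p9=T  p10=T

p3 occurs only positively in the remaining clauses — set p3 = True.
p5 occurs only negated in the remaining clauses — set p5 = False.
Set p1 = True and propagate.
  then p2 is forced to True.
  then p7 is forced to True.
  then p4 is forced to False.
  then p6 is forced to False.
Branch on p8: take p8 = False.
  then p10 is forced to True.
p9 is now unconstrained; take p9 = True.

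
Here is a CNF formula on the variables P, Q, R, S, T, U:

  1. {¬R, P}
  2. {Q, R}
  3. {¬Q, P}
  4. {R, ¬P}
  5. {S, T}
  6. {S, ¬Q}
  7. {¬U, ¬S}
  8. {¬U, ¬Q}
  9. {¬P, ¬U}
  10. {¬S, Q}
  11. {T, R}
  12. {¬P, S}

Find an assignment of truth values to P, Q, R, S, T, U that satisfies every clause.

P = True, Q = True, R = True, S = True, T = True, U = False

Check each clause:
  1. {¬R, P} — P is true.
  2. {Q, R} — Q is true.
  3. {¬Q, P} — P is true.
  4. {R, ¬P} — R is true.
  5. {T, S} — S is true.
  6. {¬Q, S} — S is true.
  7. {¬U, ¬S} — ¬U is true.
  8. {¬Q, ¬U} — ¬U is true.
  9. {¬U, ¬P} — ¬U is true.
  10. {¬S, Q} — Q is true.
  11. {R, T} — R is true.
  12. {¬P, S} — S is true.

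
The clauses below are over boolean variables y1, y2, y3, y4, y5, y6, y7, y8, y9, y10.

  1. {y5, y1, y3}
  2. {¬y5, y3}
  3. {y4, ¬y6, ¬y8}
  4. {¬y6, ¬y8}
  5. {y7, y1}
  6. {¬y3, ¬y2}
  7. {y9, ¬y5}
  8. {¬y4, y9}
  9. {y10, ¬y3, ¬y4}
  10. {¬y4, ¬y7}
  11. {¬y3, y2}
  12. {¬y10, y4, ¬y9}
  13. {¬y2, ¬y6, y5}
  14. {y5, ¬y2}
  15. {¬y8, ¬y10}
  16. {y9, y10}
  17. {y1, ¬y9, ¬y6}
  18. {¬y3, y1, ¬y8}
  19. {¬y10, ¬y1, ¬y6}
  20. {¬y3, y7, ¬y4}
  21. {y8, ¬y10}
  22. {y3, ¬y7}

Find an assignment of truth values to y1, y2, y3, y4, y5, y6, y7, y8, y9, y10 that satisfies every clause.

y1=True, y2=False, y3=False, y4=True, y5=False, y6=True, y7=False, y8=False, y9=True, y10=False

Check each clause:
  1. {y1, y3, y5} — y1 is true.
  2. {¬y5, y3} — ¬y5 is true.
  3. {¬y8, y4, ¬y6} — ¬y8 is true.
  4. {¬y6, ¬y8} — ¬y8 is true.
  5. {y7, y1} — y1 is true.
  6. {¬y2, ¬y3} — ¬y3 is true.
  7. {¬y5, y9} — y9 is true.
  8. {¬y4, y9} — y9 is true.
  9. {¬y4, ¬y3, y10} — ¬y3 is true.
  10. {¬y7, ¬y4} — ¬y7 is true.
  11. {y2, ¬y3} — ¬y3 is true.
  12. {¬y10, y4, ¬y9} — y4 is true.
  13. {y5, ¬y6, ¬y2} — ¬y2 is true.
  14. {¬y2, y5} — ¬y2 is true.
  15. {¬y10, ¬y8} — ¬y8 is true.
  16. {y10, y9} — y9 is true.
  17. {y1, ¬y6, ¬y9} — y1 is true.
  18. {¬y3, ¬y8, y1} — ¬y8 is true.
  19. {¬y1, ¬y10, ¬y6} — ¬y10 is true.
  20. {¬y3, y7, ¬y4} — ¬y3 is true.
  21. {y8, ¬y10} — ¬y10 is true.
  22. {y3, ¬y7} — ¬y7 is true.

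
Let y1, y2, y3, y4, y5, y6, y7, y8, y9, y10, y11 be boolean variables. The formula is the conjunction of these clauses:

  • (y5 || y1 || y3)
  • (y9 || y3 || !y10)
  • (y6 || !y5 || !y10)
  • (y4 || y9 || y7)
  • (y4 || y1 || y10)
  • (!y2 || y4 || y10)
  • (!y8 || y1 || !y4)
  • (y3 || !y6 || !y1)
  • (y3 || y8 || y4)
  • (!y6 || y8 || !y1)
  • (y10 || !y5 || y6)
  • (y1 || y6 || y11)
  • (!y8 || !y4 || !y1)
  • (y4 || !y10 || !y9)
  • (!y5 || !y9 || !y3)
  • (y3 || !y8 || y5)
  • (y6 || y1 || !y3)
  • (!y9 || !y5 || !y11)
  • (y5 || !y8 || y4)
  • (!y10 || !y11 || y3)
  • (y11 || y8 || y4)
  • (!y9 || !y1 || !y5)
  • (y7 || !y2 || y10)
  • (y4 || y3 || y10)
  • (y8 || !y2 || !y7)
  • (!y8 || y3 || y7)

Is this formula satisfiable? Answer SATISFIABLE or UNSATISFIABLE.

SATISFIABLE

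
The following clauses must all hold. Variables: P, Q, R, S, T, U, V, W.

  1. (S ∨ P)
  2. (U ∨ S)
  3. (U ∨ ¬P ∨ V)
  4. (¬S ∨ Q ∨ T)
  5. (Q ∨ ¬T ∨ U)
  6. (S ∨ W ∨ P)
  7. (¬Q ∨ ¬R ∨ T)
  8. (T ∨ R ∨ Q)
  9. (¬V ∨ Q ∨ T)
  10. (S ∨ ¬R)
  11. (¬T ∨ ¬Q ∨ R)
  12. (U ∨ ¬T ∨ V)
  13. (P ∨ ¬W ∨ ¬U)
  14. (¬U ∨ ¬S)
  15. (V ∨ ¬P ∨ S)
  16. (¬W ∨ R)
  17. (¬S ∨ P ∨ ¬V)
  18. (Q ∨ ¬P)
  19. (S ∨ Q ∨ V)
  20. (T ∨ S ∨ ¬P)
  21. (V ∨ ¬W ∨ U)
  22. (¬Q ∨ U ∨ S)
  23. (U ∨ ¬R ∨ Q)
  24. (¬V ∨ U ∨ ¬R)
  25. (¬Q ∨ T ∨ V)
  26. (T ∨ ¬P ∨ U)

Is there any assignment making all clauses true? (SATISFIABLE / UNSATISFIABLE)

UNSATISFIABLE

Q = True:
  S = True:
    V = True:
      propagation gives P=True, R=False, T=False; contradiction.
    V = False:
      propagation gives P=False, T=False; contradiction.
  S = False:
    propagation gives P=True, U=True, R=False, T=False; an empty clause results — contradiction.
Q = False:
  propagation gives P=False, S=True, T=True, U=True; an empty clause results — contradiction.
Every branch closes, so no satisfying assignment exists.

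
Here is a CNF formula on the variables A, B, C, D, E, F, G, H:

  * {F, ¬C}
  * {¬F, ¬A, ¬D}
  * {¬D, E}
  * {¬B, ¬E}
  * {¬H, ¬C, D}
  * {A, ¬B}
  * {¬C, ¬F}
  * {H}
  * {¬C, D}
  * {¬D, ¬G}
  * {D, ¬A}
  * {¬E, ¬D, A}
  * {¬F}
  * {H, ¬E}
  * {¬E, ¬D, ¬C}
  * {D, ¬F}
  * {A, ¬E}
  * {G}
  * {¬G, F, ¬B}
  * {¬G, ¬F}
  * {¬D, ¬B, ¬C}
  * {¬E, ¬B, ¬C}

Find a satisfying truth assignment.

A=False, B=False, C=False, D=False, E=False, F=False, G=True, H=True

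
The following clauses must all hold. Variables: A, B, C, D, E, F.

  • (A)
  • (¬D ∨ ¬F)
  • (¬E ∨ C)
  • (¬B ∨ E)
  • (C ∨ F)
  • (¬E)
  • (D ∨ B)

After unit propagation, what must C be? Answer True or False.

True

(A) is a unit clause: A = True.
(¬E) is a unit clause: E = False.
(¬B ∨ E): since E = False, the clause reduces to (¬B). B = False.
In (B ∨ D), B is now false; D must hold, so D = True.
(¬F ∨ ¬D): since D = True, the clause reduces to (¬F). F = False.
(F ∨ C) with F = False leaves only C, so C = True.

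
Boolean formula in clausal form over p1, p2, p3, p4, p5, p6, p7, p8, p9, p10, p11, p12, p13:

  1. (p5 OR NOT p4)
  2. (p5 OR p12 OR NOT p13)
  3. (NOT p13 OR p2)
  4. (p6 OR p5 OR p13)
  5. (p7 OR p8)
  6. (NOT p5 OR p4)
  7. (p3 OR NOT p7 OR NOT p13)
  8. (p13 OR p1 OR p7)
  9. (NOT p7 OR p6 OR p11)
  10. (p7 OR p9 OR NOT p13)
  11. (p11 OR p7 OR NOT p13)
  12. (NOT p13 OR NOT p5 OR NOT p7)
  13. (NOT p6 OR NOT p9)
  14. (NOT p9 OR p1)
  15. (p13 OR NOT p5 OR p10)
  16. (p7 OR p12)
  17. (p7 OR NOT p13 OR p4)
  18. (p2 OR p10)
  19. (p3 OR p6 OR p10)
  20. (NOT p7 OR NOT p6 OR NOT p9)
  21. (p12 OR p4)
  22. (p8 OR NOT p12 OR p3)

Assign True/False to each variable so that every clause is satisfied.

p1=True, p2=True, p3=True, p4=True, p5=True, p6=False, p7=False, p8=True, p9=True, p10=False, p11=True, p12=True, p13=True

Check each clause:
  1. (NOT p4 OR p5) — p5 is true.
  2. (NOT p13 OR p12 OR p5) — p12 is true.
  3. (NOT p13 OR p2) — p2 is true.
  4. (p6 OR p13 OR p5) — p5 is true.
  5. (p7 OR p8) — p8 is true.
  6. (NOT p5 OR p4) — p4 is true.
  7. (p3 OR NOT p13 OR NOT p7) — NOT p7 is true.
  8. (p7 OR p13 OR p1) — p1 is true.
  9. (p6 OR NOT p7 OR p11) — NOT p7 is true.
  10. (NOT p13 OR p9 OR p7) — p9 is true.
  11. (p11 OR p7 OR NOT p13) — p11 is true.
  12. (NOT p7 OR NOT p5 OR NOT p13) — NOT p7 is true.
  13. (NOT p9 OR NOT p6) — NOT p6 is true.
  14. (p1 OR NOT p9) — p1 is true.
  15. (p10 OR NOT p5 OR p13) — p13 is true.
  16. (p7 OR p12) — p12 is true.
  17. (p7 OR p4 OR NOT p13) — p4 is true.
  18. (p2 OR p10) — p2 is true.
  19. (p6 OR p3 OR p10) — p3 is true.
  20. (NOT p6 OR NOT p9 OR NOT p7) — NOT p7 is true.
  21. (p4 OR p12) — p12 is true.
  22. (NOT p12 OR p8 OR p3) — p8 is true.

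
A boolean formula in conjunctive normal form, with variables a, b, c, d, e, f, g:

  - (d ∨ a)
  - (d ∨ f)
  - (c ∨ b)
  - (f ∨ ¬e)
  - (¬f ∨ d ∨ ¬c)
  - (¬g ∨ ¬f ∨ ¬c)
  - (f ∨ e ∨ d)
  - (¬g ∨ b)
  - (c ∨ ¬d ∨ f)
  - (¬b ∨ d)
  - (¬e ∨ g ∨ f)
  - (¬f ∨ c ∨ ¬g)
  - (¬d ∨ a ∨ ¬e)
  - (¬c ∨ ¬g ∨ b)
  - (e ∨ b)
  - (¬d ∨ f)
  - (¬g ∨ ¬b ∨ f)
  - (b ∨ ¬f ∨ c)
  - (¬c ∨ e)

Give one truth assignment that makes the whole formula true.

a=1, b=1, c=0, d=1, e=1, f=1, g=0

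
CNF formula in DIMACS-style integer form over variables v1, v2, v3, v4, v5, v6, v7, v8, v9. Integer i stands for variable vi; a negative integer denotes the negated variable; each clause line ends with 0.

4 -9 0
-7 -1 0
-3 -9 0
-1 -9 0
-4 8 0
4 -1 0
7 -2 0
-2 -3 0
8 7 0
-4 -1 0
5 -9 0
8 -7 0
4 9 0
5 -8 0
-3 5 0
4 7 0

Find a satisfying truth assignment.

v1=F, v2=F, v3=F, v4=T, v5=T, v6=F, v7=F, v8=T, v9=F

Check each clause:
  1. (NOT v9 OR v4) — v4 is true.
  2. (NOT v7 OR NOT v1) — NOT v7 is true.
  3. (NOT v9 OR NOT v3) — NOT v3 is true.
  4. (NOT v9 OR NOT v1) — NOT v1 is true.
  5. (v8 OR NOT v4) — v8 is true.
  6. (NOT v1 OR v4) — v4 is true.
  7. (NOT v2 OR v7) — NOT v2 is true.
  8. (NOT v3 OR NOT v2) — NOT v3 is true.
  9. (v7 OR v8) — v8 is true.
  10. (NOT v4 OR NOT v1) — NOT v1 is true.
  11. (v5 OR NOT v9) — v5 is true.
  12. (v8 OR NOT v7) — v8 is true.
  13. (v9 OR v4) — v4 is true.
  14. (NOT v8 OR v5) — v5 is true.
  15. (NOT v3 OR v5) — NOT v3 is true.
  16. (v4 OR v7) — v4 is true.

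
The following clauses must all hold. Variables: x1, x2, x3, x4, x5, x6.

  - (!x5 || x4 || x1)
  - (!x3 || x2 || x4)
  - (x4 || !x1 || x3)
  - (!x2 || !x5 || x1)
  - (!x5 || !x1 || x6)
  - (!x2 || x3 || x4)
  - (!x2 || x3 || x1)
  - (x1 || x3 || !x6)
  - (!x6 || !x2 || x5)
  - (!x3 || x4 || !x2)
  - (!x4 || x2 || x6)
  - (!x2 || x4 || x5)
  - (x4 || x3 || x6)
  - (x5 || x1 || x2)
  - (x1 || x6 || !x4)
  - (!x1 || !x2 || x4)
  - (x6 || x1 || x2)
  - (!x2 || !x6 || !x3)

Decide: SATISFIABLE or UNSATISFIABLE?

SATISFIABLE

Set x1 = True and propagate.
For the remaining variables, x2 = False, x3 = False, x4 = True, x5 = False, x6 = True works.
So x1=1  x2=0  x3=0  x4=1  x5=0  x6=1 is a satisfying assignment.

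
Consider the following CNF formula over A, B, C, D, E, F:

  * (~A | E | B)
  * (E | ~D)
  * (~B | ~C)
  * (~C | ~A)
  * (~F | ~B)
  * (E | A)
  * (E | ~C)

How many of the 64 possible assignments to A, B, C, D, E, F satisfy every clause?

Case analysis on E and A:
  E=T, A=T: D free; 3 ways for (B,C,F) × 2^1 = 6.
  E=T, A=F: D free; 5 ways for (B,C,F) × 2^1 = 10.
  E=F, A=T: remaining (B,C,D,F) ∈ {(T,F,F,F)} — 1.
  E=F, A=F: a clause becomes empty — 0.
Total: 6 + 10 + 1 + 0 = 17.

17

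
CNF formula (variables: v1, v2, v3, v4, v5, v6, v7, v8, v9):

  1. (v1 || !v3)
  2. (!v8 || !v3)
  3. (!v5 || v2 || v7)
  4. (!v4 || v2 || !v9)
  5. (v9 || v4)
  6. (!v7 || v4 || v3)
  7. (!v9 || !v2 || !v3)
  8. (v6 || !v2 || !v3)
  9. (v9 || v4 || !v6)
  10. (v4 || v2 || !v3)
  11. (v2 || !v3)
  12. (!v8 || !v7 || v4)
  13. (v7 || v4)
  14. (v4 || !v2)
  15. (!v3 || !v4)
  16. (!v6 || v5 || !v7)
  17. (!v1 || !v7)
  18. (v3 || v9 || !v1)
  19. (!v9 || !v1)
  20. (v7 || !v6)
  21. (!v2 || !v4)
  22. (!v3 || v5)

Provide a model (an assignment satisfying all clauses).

v1=F, v2=F, v3=F, v4=T, v5=F, v6=F, v7=T, v8=T, v9=F

Check each clause:
  1. (v1 || !v3) — !v3 is true.
  2. (!v3 || !v8) — !v3 is true.
  3. (!v5 || v2 || v7) — !v5 is true.
  4. (!v4 || !v9 || v2) — !v9 is true.
  5. (v9 || v4) — v4 is true.
  6. (!v7 || v4 || v3) — v4 is true.
  7. (!v2 || !v3 || !v9) — !v3 is true.
  8. (!v2 || v6 || !v3) — !v3 is true.
  9. (v9 || v4 || !v6) — !v6 is true.
  10. (v2 || v4 || !v3) — v4 is true.
  11. (v2 || !v3) — !v3 is true.
  12. (!v7 || v4 || !v8) — v4 is true.
  13. (v7 || v4) — v4 is true.
  14. (v4 || !v2) — v4 is true.
  15. (!v4 || !v3) — !v3 is true.
  16. (!v6 || !v7 || v5) — !v6 is true.
  17. (!v7 || !v1) — !v1 is true.
  18. (!v1 || v3 || v9) — !v1 is true.
  19. (!v9 || !v1) — !v1 is true.
  20. (!v6 || v7) — !v6 is true.
  21. (!v2 || !v4) — !v2 is true.
  22. (v5 || !v3) — !v3 is true.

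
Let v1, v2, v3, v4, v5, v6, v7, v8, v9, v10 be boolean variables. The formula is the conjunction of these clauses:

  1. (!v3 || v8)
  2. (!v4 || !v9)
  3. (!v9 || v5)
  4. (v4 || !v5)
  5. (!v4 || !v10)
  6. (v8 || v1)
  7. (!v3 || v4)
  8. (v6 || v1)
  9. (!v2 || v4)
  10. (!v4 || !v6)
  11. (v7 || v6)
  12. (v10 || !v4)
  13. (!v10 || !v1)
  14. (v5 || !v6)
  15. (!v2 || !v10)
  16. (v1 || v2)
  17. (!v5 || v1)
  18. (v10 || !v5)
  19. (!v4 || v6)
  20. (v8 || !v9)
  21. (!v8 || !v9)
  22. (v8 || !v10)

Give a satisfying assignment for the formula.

v1=T, v2=F, v3=F, v4=F, v5=F, v6=F, v7=T, v8=T, v9=F, v10=F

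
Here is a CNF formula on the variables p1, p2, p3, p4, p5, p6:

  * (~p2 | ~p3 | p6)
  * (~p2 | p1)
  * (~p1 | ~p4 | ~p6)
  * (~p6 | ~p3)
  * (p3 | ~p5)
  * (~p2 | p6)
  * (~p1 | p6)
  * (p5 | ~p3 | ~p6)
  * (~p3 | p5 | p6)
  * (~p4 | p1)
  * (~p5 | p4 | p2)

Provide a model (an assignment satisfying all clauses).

p1=0, p2=0, p3=0, p4=0, p5=0, p6=1

Check each clause:
  1. (p6 | ~p2 | ~p3) — ~p3 is true.
  2. (~p2 | p1) — ~p2 is true.
  3. (~p6 | ~p4 | ~p1) — ~p4 is true.
  4. (~p6 | ~p3) — ~p3 is true.
  5. (~p5 | p3) — ~p5 is true.
  6. (p6 | ~p2) — p6 is true.
  7. (p6 | ~p1) — ~p1 is true.
  8. (~p3 | ~p6 | p5) — ~p3 is true.
  9. (p5 | ~p3 | p6) — ~p3 is true.
  10. (p1 | ~p4) — ~p4 is true.
  11. (p2 | p4 | ~p5) — ~p5 is true.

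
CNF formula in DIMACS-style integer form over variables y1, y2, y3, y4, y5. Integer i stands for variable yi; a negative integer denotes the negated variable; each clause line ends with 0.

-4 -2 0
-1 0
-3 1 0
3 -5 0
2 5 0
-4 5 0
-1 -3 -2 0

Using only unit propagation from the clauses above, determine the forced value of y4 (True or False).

(~y1) is a unit clause: y1 = False.
From (~y3 \/ y1) and y1 = False: y3 = False.
(y3 \/ ~y5) with y3 = False leaves only ~y5, so y5 = False.
(y2 \/ y5): since y5 = False, the clause reduces to (y2). y2 = True.
(~y2 \/ ~y4) with y2 = True leaves only ~y4, so y4 = False.

False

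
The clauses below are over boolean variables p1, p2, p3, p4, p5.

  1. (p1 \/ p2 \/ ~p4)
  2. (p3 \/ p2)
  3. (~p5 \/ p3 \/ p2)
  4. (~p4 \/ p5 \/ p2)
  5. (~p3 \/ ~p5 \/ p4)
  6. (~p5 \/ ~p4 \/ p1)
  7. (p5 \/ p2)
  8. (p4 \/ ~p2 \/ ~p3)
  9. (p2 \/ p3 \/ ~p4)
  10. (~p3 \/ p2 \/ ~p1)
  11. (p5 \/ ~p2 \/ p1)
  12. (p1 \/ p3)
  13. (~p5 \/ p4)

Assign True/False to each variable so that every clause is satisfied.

p1=True  p2=True  p3=True  p4=True  p5=False

Check each clause:
  1. (~p4 \/ p2 \/ p1) — p1 is true.
  2. (p2 \/ p3) — p2 is true.
  3. (~p5 \/ p3 \/ p2) — p2 is true.
  4. (p5 \/ p2 \/ ~p4) — p2 is true.
  5. (~p3 \/ p4 \/ ~p5) — ~p5 is true.
  6. (~p5 \/ p1 \/ ~p4) — p1 is true.
  7. (p2 \/ p5) — p2 is true.
  8. (~p3 \/ ~p2 \/ p4) — p4 is true.
  9. (p2 \/ p3 \/ ~p4) — p2 is true.
  10. (~p1 \/ ~p3 \/ p2) — p2 is true.
  11. (p5 \/ ~p2 \/ p1) — p1 is true.
  12. (p3 \/ p1) — p1 is true.
  13. (~p5 \/ p4) — ~p5 is true.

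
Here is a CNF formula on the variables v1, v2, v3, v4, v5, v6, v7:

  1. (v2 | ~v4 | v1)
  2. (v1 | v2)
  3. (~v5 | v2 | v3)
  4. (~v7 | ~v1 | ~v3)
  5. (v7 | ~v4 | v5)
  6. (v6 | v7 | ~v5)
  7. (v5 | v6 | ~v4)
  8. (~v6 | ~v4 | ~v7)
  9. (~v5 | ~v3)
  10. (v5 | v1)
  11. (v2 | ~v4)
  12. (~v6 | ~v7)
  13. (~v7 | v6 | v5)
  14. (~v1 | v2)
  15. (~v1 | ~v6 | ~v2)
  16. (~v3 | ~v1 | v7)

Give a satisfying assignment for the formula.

v1=T, v2=T, v3=F, v4=F, v5=T, v6=F, v7=T

Check each clause:
  1. (~v4 | v1 | v2) — v1 is true.
  2. (v2 | v1) — v1 is true.
  3. (v2 | ~v5 | v3) — v2 is true.
  4. (~v7 | ~v1 | ~v3) — ~v3 is true.
  5. (v7 | v5 | ~v4) — ~v4 is true.
  6. (v6 | ~v5 | v7) — v7 is true.
  7. (v5 | ~v4 | v6) — ~v4 is true.
  8. (~v6 | ~v7 | ~v4) — ~v6 is true.
  9. (~v3 | ~v5) — ~v3 is true.
  10. (v5 | v1) — v1 is true.
  11. (~v4 | v2) — v2 is true.
  12. (~v6 | ~v7) — ~v6 is true.
  13. (~v7 | v5 | v6) — v5 is true.
  14. (~v1 | v2) — v2 is true.
  15. (~v2 | ~v6 | ~v1) — ~v6 is true.
  16. (v7 | ~v3 | ~v1) — ~v3 is true.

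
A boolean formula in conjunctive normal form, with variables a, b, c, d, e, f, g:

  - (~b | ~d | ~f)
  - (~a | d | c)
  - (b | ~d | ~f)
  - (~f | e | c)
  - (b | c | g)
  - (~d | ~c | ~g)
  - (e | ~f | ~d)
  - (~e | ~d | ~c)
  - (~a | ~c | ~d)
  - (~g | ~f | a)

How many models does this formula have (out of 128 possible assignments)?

49

Case analysis on d and c:
  d=1, c=1: remaining (a,b,e,f,g) ∈ {(0,0,0,0,0); (0,1,0,0,0)} — 2.
  d=1, c=0: a, e free; 3 ways for (b,f,g) × 2^2 = 12.
  d=0, c=1: b, e free; 7 ways for (a,f,g) × 2^2 = 28.
  d=0, c=0: 7 of the 32 assignments to (a,b,e,f,g) work.
Total: 2 + 12 + 28 + 7 = 49.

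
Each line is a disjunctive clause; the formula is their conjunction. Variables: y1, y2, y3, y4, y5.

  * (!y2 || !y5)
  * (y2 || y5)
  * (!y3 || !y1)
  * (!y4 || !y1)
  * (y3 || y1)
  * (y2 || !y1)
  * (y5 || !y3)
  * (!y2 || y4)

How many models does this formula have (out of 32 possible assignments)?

The models are:
  y1=0 y2=0 y3=1 y4=0 y5=1
  y1=0 y2=0 y3=1 y4=1 y5=1
Count: 2.

2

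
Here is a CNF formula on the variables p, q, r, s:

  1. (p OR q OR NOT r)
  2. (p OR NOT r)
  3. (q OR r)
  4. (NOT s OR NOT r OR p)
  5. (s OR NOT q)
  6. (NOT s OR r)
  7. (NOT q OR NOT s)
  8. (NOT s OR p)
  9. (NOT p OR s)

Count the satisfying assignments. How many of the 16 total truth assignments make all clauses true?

1

Satisfying assignments:
  p=T q=F r=T s=T
That's 1 in total.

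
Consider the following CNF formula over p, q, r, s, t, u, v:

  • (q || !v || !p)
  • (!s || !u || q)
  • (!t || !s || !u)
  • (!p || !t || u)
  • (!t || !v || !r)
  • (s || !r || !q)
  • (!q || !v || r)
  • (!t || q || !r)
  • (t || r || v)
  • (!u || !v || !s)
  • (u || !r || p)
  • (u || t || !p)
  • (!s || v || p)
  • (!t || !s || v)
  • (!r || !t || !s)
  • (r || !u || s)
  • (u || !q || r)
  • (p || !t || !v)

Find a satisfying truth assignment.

p=False, q=False, r=True, s=False, t=False, u=True, v=True

Branch on p: take p = False.
The remaining clauses are satisfied by q = False, r = True, s = False, t = False, u = True, v = True.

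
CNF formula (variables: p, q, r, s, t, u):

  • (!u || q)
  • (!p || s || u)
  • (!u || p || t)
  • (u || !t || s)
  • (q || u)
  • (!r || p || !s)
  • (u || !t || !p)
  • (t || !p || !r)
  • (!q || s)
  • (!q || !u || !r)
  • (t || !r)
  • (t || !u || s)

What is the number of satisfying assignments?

The models are:
  p=F q=T r=F s=T t=F u=F
  p=F q=T r=F s=T t=T u=F
  p=F q=T r=F s=T t=T u=T
  p=T q=T r=F s=T t=F u=F
  p=T q=T r=F s=T t=F u=T
  p=T q=T r=F s=T t=T u=T
That's 6 in total.

6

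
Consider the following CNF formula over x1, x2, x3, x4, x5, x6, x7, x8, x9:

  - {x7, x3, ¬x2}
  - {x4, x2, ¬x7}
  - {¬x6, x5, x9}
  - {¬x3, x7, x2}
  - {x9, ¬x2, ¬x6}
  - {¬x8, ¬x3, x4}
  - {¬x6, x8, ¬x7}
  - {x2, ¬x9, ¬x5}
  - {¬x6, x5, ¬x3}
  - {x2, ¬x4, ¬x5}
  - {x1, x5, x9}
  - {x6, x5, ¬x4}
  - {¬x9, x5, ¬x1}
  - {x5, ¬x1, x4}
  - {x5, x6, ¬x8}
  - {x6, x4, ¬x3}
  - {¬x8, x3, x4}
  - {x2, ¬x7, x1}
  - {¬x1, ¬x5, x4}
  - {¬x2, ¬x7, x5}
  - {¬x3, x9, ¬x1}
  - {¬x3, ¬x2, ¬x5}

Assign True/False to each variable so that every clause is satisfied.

x1=0, x2=0, x3=0, x4=1, x5=0, x6=1, x7=0, x8=0, x9=1

Set x1 = False and propagate.
Set x2 = False and propagate.
  then x7 is forced to False.
  then x3 is forced to False.
Branch on x4: take x4 = True.
  then x5 is forced to False.
  then x9 is forced to True.
  then x6 is forced to True.
x8 is now unconstrained; take x8 = False.
Every clause has at least one true literal under this assignment.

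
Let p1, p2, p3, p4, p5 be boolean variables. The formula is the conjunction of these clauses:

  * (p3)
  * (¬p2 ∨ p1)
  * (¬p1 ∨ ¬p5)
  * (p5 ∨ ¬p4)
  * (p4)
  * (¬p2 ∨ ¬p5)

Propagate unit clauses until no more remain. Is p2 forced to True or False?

False

Unit clause (p3) sets p3 = True.
(p4) is a unit clause: p4 = True.
(p5 ∨ ¬p4): since p4 = True, the clause reduces to (p5). p5 = True.
(¬p5 ∨ ¬p1) with p5 = True leaves only ¬p1, so p1 = False.
(p1 ∨ ¬p2) with p1 = False leaves only ¬p2, so p2 = False.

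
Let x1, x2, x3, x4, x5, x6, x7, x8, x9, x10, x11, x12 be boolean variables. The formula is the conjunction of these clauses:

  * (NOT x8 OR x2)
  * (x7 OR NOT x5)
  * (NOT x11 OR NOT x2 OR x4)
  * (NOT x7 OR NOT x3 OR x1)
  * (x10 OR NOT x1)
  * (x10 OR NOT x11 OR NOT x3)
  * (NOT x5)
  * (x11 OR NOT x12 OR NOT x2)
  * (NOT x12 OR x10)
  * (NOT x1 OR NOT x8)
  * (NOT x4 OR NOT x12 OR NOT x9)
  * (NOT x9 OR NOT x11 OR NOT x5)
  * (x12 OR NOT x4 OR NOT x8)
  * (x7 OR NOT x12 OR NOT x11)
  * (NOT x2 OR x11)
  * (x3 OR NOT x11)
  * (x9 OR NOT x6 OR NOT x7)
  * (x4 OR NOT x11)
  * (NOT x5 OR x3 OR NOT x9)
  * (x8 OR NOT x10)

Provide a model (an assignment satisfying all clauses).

x1 = F, x2 = F, x3 = F, x4 = F, x5 = F, x6 = T, x7 = T, x8 = F, x9 = T, x10 = F, x11 = F, x12 = F

Check each clause:
  1. (NOT x8 OR x2) — NOT x8 is true.
  2. (x7 OR NOT x5) — NOT x5 is true.
  3. (NOT x2 OR NOT x11 OR x4) — NOT x11 is true.
  4. (x1 OR NOT x3 OR NOT x7) — NOT x3 is true.
  5. (NOT x1 OR x10) — NOT x1 is true.
  6. (NOT x3 OR x10 OR NOT x11) — NOT x11 is true.
  7. (NOT x5) — NOT x5 is true.
  8. (NOT x2 OR x11 OR NOT x12) — NOT x12 is true.
  9. (x10 OR NOT x12) — NOT x12 is true.
  10. (NOT x8 OR NOT x1) — NOT x8 is true.
  11. (NOT x12 OR NOT x4 OR NOT x9) — NOT x12 is true.
  12. (NOT x9 OR NOT x11 OR NOT x5) — NOT x5 is true.
  13. (NOT x8 OR x12 OR NOT x4) — NOT x8 is true.
  14. (NOT x12 OR NOT x11 OR x7) — NOT x12 is true.
  15. (x11 OR NOT x2) — NOT x2 is true.
  16. (x3 OR NOT x11) — NOT x11 is true.
  17. (x9 OR NOT x6 OR NOT x7) — x9 is true.
  18. (NOT x11 OR x4) — NOT x11 is true.
  19. (NOT x5 OR NOT x9 OR x3) — NOT x5 is true.
  20. (x8 OR NOT x10) — NOT x10 is true.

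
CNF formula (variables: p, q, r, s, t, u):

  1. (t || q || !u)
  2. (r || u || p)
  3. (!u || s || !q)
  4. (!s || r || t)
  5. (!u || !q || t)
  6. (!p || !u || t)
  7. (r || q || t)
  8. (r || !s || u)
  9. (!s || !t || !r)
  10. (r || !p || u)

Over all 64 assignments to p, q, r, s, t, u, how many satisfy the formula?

20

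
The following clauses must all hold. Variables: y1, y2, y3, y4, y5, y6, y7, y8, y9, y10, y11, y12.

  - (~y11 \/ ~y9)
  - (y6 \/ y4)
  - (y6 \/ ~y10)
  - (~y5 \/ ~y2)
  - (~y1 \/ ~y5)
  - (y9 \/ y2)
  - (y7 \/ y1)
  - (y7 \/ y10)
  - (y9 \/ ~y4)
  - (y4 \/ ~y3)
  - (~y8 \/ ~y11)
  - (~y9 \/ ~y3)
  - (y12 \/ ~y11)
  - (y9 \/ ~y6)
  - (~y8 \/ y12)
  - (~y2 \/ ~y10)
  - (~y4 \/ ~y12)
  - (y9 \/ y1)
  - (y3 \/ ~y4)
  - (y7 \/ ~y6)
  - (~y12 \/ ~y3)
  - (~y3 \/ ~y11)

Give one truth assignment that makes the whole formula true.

y1 = False  y2 = True  y3 = False  y4 = False  y5 = False  y6 = True  y7 = True  y8 = False  y9 = True  y10 = False  y11 = False  y12 = False

Pure literal: y5 appears only negated; assign y5 = False.
Pure literal: y7 appears only positively; assign y7 = True.
Set y1 = False and propagate.
  then y9 is forced to True.
  then y11 is forced to False.
  then y3 is forced to False.
  then y4 is forced to False.
  then y6 is forced to True.
For the remaining variables, y2 = True, y8 = False, y10 = False, y12 = False works.
Check each clause:
  1. (~y11 \/ ~y9) — ~y11 is true.
  2. (y6 \/ y4) — y6 is true.
  3. (y6 \/ ~y10) — y6 is true.
  4. (~y2 \/ ~y5) — ~y5 is true.
  5. (~y1 \/ ~y5) — ~y5 is true.
  6. (y9 \/ y2) — y9 is true.
  7. (y1 \/ y7) — y7 is true.
  8. (y7 \/ y10) — y7 is true.
  9. (~y4 \/ y9) — y9 is true.
  10. (y4 \/ ~y3) — ~y3 is true.
  11. (~y8 \/ ~y11) — ~y8 is true.
  12. (~y9 \/ ~y3) — ~y3 is true.
  13. (y12 \/ ~y11) — ~y11 is true.
  14. (~y6 \/ y9) — y9 is true.
  15. (y12 \/ ~y8) — ~y8 is true.
  16. (~y10 \/ ~y2) — ~y10 is true.
  17. (~y4 \/ ~y12) — ~y4 is true.
  18. (y9 \/ y1) — y9 is true.
  19. (y3 \/ ~y4) — ~y4 is true.
  20. (~y6 \/ y7) — y7 is true.
  21. (~y12 \/ ~y3) — ~y12 is true.
  22. (~y11 \/ ~y3) — ~y11 is true.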